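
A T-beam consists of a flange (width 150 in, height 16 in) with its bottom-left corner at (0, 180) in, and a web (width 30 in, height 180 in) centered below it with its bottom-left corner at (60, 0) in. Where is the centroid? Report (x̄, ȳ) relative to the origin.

Part | A | x̄ᵢ | ȳᵢ | A·x̄ᵢ | A·ȳᵢ
web | 5400.00 | 75.00 | 90.00 | 405000.00 | 486000.00
flange | 2400.00 | 75.00 | 188.00 | 180000.00 | 451200.00
Σ | 7800.00 |  |  | 585000.00 | 937200.00
x̄ = 585000.00 / 7800.00 = 75.00 in
ȳ = 937200.00 / 7800.00 = 120.15 in

x̄ = 75.00 in, ȳ = 120.15 in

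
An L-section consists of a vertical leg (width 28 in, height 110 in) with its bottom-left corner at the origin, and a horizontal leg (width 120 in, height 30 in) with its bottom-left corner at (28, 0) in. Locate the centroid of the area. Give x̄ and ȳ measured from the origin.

x̄ = 53.88 in, ȳ = 33.44 in

vertical leg: A = 28 × 110 = 3080.00, centroid at (14.00, 55.00).
horizontal leg: A = 120 × 30 = 3600.00, centroid at (88.00, 15.00).
ΣA = 6680.00 in²
ΣAx̄ = (3080.00)(14.00) + (3600.00)(88.00) = 359920.00 in³
ΣAȳ = (3080.00)(55.00) + (3600.00)(15.00) = 223400.00 in³
x̄ = 359920.00 / 6680.00 = 53.88 in
ȳ = 223400.00 / 6680.00 = 33.44 in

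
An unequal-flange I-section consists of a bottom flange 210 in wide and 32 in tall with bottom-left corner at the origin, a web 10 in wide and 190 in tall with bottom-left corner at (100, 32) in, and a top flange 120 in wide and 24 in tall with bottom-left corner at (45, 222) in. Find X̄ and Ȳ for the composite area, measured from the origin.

X̄ = 105.00 in, Ȳ = 88.93 in

Part | A | x̄ᵢ | ȳᵢ | A·x̄ᵢ | A·ȳᵢ
bottom flange | 6720.00 | 105.00 | 16.00 | 705600.00 | 107520.00
web | 1900.00 | 105.00 | 127.00 | 199500.00 | 241300.00
top flange | 2880.00 | 105.00 | 234.00 | 302400.00 | 673920.00
Σ | 11500.00 |  |  | 1207500.00 | 1022740.00
X̄ = 1207500.00 / 11500.00 = 105.00 in
Ȳ = 1022740.00 / 11500.00 = 88.93 in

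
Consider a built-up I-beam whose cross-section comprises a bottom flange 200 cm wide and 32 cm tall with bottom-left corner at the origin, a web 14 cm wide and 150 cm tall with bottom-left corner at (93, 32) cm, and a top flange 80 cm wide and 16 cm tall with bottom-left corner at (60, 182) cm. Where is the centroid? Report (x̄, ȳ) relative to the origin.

x̄ = 100.00 cm, ȳ = 58.31 cm

Part | A | x̄ᵢ | ȳᵢ | A·x̄ᵢ | A·ȳᵢ
bottom flange | 6400.00 | 100.00 | 16.00 | 640000.00 | 102400.00
web | 2100.00 | 100.00 | 107.00 | 210000.00 | 224700.00
top flange | 1280.00 | 100.00 | 190.00 | 128000.00 | 243200.00
Σ | 9780.00 |  |  | 978000.00 | 570300.00
x̄ = 978000.00 / 9780.00 = 100.00 cm
ȳ = 570300.00 / 9780.00 = 58.31 cm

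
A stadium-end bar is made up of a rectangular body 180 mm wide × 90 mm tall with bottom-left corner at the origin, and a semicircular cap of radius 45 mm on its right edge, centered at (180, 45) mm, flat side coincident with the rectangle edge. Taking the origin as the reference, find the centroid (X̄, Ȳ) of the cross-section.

Part | A | x̄ᵢ | ȳᵢ | A·x̄ᵢ | A·ȳᵢ
rectangular body | 16200.00 | 90.00 | 45.00 | 1458000.00 | 729000.00
semicircular end | 3180.86 | 199.10 | 45.00 | 633305.26 | 143138.82
Σ | 19380.86 |  |  | 2091305.26 | 872138.82
X̄ = 2091305.26 / 19380.86 = 107.91 mm
Ȳ = 872138.82 / 19380.86 = 45.00 mm

X̄ = 107.91 mm, Ȳ = 45.00 mm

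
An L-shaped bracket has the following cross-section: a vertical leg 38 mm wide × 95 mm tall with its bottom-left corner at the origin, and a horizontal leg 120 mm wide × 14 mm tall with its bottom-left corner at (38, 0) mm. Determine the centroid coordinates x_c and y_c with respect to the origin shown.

x_c = 44.09 mm, y_c = 34.64 mm

Part | A | x̄ᵢ | ȳᵢ | A·x̄ᵢ | A·ȳᵢ
vertical leg | 3610.00 | 19.00 | 47.50 | 68590.00 | 171475.00
horizontal leg | 1680.00 | 98.00 | 7.00 | 164640.00 | 11760.00
Σ | 5290.00 |  |  | 233230.00 | 183235.00
x_c = 233230.00 / 5290.00 = 44.09 mm
y_c = 183235.00 / 5290.00 = 34.64 mm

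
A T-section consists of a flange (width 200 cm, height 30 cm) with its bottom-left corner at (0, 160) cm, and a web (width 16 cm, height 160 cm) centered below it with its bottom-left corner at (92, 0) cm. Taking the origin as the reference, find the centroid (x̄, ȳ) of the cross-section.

x̄ = 100.00 cm, ȳ = 146.59 cm

Part | A | x̄ᵢ | ȳᵢ | A·x̄ᵢ | A·ȳᵢ
web | 2560.00 | 100.00 | 80.00 | 256000.00 | 204800.00
flange | 6000.00 | 100.00 | 175.00 | 600000.00 | 1050000.00
Σ | 8560.00 |  |  | 856000.00 | 1254800.00
x̄ = 856000.00 / 8560.00 = 100.00 cm
ȳ = 1254800.00 / 8560.00 = 146.59 cm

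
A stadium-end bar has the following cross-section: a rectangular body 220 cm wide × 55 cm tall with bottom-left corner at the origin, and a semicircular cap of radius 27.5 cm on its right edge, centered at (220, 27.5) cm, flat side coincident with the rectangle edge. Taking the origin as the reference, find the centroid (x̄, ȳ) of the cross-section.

x̄ = 120.88 cm, ȳ = 27.50 cm

rectangular body: A = 220 × 55 = 12100.00, centroid at (110.00, 27.50).
semicircular end: A = ½π·27.5² = 1187.91, centroid at (231.67, 27.50).
ΣA = 13287.91 cm²
ΣAx̄ = (12100.00)(110.00) + (1187.91)(231.67) = 1606205.82 cm³
ΣAȳ = (12100.00)(27.50) + (1187.91)(27.50) = 365417.65 cm³
x̄ = 1606205.82 / 13287.91 = 120.88 cm
ȳ = 365417.65 / 13287.91 = 27.50 cm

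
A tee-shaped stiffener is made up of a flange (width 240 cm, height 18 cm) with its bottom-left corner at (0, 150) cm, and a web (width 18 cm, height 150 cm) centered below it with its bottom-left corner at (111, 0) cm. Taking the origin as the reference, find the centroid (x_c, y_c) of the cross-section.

web: A = 18 × 150 = 2700.00, centroid at (120.00, 75.00).
flange: A = 240 × 18 = 4320.00, centroid at (120.00, 159.00).
ΣA = 7020.00 cm², ΣAx_c = 842400.00 cm³, ΣAy_c = 889380.00 cm³.
x_c = 842400.00/7020.00 = 120.00 cm; y_c = 889380.00/7020.00 = 126.69 cm.

x_c = 120.00 cm, y_c = 126.69 cm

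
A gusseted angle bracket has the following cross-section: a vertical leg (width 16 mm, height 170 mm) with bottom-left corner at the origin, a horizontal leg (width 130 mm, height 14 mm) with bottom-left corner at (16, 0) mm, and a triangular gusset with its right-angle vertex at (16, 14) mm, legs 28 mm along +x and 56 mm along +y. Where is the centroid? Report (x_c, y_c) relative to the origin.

x_c = 35.51 mm, y_c = 50.63 mm

Part | A | x̄ᵢ | ȳᵢ | A·x̄ᵢ | A·ȳᵢ
vertical leg | 2720.00 | 8.00 | 85.00 | 21760.00 | 231200.00
horizontal leg | 1820.00 | 81.00 | 7.00 | 147420.00 | 12740.00
gusset | 784.00 | 25.33 | 32.67 | 19861.33 | 25610.67
Σ | 5324.00 |  |  | 189041.33 | 269550.67
x_c = 189041.33 / 5324.00 = 35.51 mm
y_c = 269550.67 / 5324.00 = 50.63 mm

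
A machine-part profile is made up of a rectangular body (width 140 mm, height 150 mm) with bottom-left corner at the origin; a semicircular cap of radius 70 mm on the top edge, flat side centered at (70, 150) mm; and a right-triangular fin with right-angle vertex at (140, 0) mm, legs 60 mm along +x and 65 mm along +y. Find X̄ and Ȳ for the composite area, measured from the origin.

rectangular body: A = 140 × 150 = 21000.00, centroid at (70.00, 75.00).
semicircular top: A = ½π·70² = 7696.90, centroid at (70.00, 179.71).
triangular fin: A = ½·60·65 = 1950.00, centroid at (160.00, 21.67).
ΣA = 30646.90 mm²
ΣAX̄ = (21000.00)(70.00) + (7696.90)(70.00) + (1950.00)(160.00) = 2320783.14 mm³
ΣAȲ = (21000.00)(75.00) + (7696.90)(179.71) + (1950.00)(21.67) = 3000451.97 mm³
X̄ = 2320783.14 / 30646.90 = 75.73 mm
Ȳ = 3000451.97 / 30646.90 = 97.90 mm

X̄ = 75.73 mm, Ȳ = 97.90 mm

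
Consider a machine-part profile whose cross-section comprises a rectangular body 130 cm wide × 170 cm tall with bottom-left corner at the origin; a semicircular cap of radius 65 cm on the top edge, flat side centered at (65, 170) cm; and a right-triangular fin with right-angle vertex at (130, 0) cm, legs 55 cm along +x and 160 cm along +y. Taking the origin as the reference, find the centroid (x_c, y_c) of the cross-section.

x_c = 76.07 cm, y_c = 103.34 cm

rectangular body: A = 130 × 170 = 22100.00, centroid at (65.00, 85.00).
semicircular top: A = ½π·65² = 6636.61, centroid at (65.00, 197.59).
triangular fin: A = ½·55·160 = 4400.00, centroid at (148.33, 53.33).
ΣA = 33136.61 cm², ΣAx_c = 2520546.61 cm³, ΣAy_c = 3424474.46 cm³.
x_c = 2520546.61/33136.61 = 76.07 cm; y_c = 3424474.46/33136.61 = 103.34 cm.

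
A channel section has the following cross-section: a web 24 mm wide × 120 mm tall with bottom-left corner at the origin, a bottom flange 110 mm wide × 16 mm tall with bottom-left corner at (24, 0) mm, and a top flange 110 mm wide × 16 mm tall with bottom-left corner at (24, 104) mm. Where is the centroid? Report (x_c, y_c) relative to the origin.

Part | A | x̄ᵢ | ȳᵢ | A·x̄ᵢ | A·ȳᵢ
web | 2880.00 | 12.00 | 60.00 | 34560.00 | 172800.00
bottom flange | 1760.00 | 79.00 | 8.00 | 139040.00 | 14080.00
top flange | 1760.00 | 79.00 | 112.00 | 139040.00 | 197120.00
Σ | 6400.00 |  |  | 312640.00 | 384000.00
x_c = 312640.00 / 6400.00 = 48.85 mm
y_c = 384000.00 / 6400.00 = 60.00 mm

x_c = 48.85 mm, y_c = 60.00 mm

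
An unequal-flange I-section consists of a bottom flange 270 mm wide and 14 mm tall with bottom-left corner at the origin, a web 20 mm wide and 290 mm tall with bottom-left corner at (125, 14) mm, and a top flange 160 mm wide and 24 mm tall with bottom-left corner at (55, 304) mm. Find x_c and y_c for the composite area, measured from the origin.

x_c = 135.00 mm, y_c = 161.11 mm

Part | A | x̄ᵢ | ȳᵢ | A·x̄ᵢ | A·ȳᵢ
bottom flange | 3780.00 | 135.00 | 7.00 | 510300.00 | 26460.00
web | 5800.00 | 135.00 | 159.00 | 783000.00 | 922200.00
top flange | 3840.00 | 135.00 | 316.00 | 518400.00 | 1213440.00
Σ | 13420.00 |  |  | 1811700.00 | 2162100.00
x_c = 1811700.00 / 13420.00 = 135.00 mm
y_c = 2162100.00 / 13420.00 = 161.11 mm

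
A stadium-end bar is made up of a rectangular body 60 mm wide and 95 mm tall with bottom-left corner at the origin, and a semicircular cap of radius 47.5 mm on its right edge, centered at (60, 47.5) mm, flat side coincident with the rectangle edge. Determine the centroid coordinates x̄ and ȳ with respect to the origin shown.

Part | A | x̄ᵢ | ȳᵢ | A·x̄ᵢ | A·ȳᵢ
rectangular body | 5700.00 | 30.00 | 47.50 | 171000.00 | 270750.00
semicircular end | 3544.11 | 80.16 | 47.50 | 284094.47 | 168345.19
Σ | 9244.11 |  |  | 455094.47 | 439095.19
x̄ = 455094.47 / 9244.11 = 49.23 mm
ȳ = 439095.19 / 9244.11 = 47.50 mm

x̄ = 49.23 mm, ȳ = 47.50 mm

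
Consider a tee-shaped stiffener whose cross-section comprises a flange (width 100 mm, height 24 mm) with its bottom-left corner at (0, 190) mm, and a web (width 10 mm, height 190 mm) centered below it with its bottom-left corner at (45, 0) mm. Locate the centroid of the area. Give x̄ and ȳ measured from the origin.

x̄ = 50.00 mm, ȳ = 154.72 mm

web: A = 10 × 190 = 1900.00, centroid at (50.00, 95.00).
flange: A = 100 × 24 = 2400.00, centroid at (50.00, 202.00).
ΣA = 4300.00 mm², ΣAx̄ = 215000.00 mm³, ΣAȳ = 665300.00 mm³.
x̄ = 215000.00/4300.00 = 50.00 mm; ȳ = 665300.00/4300.00 = 154.72 mm.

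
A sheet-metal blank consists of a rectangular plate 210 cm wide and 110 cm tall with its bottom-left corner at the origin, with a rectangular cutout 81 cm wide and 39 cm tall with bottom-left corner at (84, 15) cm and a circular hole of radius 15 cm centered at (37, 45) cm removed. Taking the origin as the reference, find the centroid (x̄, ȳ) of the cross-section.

x̄ = 104.30 cm, ȳ = 58.73 cm

plate: A = 210 × 110 = 23100.00, centroid at (105.00, 55.00).
hole 1: A = −(81 × 39) = -3159.00, centroid at (124.50, 34.50).
hole 2: A = −π·15² = -706.86, centroid at (37.00, 45.00).
ΣA = 19234.14 cm²
ΣAx̄ = (23100.00)(105.00) + (-3159.00)(124.50) + (-706.86)(37.00) = 2006050.74 cm³
ΣAȳ = (23100.00)(55.00) + (-3159.00)(34.50) + (-706.86)(45.00) = 1129705.87 cm³
x̄ = 2006050.74 / 19234.14 = 104.30 cm
ȳ = 1129705.87 / 19234.14 = 58.73 cm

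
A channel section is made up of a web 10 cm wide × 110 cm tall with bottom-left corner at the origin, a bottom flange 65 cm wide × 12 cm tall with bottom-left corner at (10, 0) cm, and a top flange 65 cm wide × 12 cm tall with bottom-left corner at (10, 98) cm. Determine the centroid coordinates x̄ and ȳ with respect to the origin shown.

Part | A | x̄ᵢ | ȳᵢ | A·x̄ᵢ | A·ȳᵢ
web | 1100.00 | 5.00 | 55.00 | 5500.00 | 60500.00
bottom flange | 780.00 | 42.50 | 6.00 | 33150.00 | 4680.00
top flange | 780.00 | 42.50 | 104.00 | 33150.00 | 81120.00
Σ | 2660.00 |  |  | 71800.00 | 146300.00
x̄ = 71800.00 / 2660.00 = 26.99 cm
ȳ = 146300.00 / 2660.00 = 55.00 cm

x̄ = 26.99 cm, ȳ = 55.00 cm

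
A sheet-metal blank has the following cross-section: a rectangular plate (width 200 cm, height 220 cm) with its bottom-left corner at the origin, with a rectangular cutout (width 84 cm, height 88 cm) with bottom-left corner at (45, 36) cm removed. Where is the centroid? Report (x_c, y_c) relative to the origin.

x_c = 102.62 cm, y_c = 116.06 cm

Part | A | x̄ᵢ | ȳᵢ | A·x̄ᵢ | A·ȳᵢ
plate | 44000.00 | 100.00 | 110.00 | 4400000.00 | 4840000.00
hole | -7392.00 | 87.00 | 80.00 | -643104.00 | -591360.00
Σ | 36608.00 |  |  | 3756896.00 | 4248640.00
x_c = 3756896.00 / 36608.00 = 102.62 cm
y_c = 4248640.00 / 36608.00 = 116.06 cm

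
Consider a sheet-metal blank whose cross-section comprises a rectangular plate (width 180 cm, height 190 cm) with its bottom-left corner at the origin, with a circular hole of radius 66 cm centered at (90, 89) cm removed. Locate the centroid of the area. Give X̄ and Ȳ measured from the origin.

X̄ = 90.00 cm, Ȳ = 99.00 cm

Part | A | x̄ᵢ | ȳᵢ | A·x̄ᵢ | A·ȳᵢ
plate | 34200.00 | 90.00 | 95.00 | 3078000.00 | 3249000.00
hole | -13684.78 | 90.00 | 89.00 | -1231629.98 | -1217945.21
Σ | 20515.22 |  |  | 1846370.02 | 2031054.79
X̄ = 1846370.02 / 20515.22 = 90.00 cm
Ȳ = 2031054.79 / 20515.22 = 99.00 cm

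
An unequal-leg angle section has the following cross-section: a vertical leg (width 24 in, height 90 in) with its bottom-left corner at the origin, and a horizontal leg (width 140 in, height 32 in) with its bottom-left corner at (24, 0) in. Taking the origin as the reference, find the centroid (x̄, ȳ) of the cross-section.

vertical leg: A = 24 × 90 = 2160.00, centroid at (12.00, 45.00).
horizontal leg: A = 140 × 32 = 4480.00, centroid at (94.00, 16.00).
ΣA = 6640.00 in², ΣAx̄ = 447040.00 in³, ΣAȳ = 168880.00 in³.
x̄ = 447040.00/6640.00 = 67.33 in; ȳ = 168880.00/6640.00 = 25.43 in.

x̄ = 67.33 in, ȳ = 25.43 in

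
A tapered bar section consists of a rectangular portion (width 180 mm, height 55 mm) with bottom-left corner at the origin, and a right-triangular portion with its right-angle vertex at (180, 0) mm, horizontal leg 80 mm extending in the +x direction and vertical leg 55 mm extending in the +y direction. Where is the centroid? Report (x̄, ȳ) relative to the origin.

x̄ = 111.21 mm, ȳ = 25.83 mm

Part | A | x̄ᵢ | ȳᵢ | A·x̄ᵢ | A·ȳᵢ
rectangular portion | 9900.00 | 90.00 | 27.50 | 891000.00 | 272250.00
triangular portion | 2200.00 | 206.67 | 18.33 | 454666.67 | 40333.33
Σ | 12100.00 |  |  | 1345666.67 | 312583.33
x̄ = 1345666.67 / 12100.00 = 111.21 mm
ȳ = 312583.33 / 12100.00 = 25.83 mm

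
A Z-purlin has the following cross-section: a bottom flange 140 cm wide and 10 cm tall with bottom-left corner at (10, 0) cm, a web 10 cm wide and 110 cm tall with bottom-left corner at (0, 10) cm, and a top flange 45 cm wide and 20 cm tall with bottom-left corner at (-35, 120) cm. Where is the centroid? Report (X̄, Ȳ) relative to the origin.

Part | A | x̄ᵢ | ȳᵢ | A·x̄ᵢ | A·ȳᵢ
bottom flange | 1400.00 | 80.00 | 5.00 | 112000.00 | 7000.00
web | 1100.00 | 5.00 | 65.00 | 5500.00 | 71500.00
top flange | 900.00 | -12.50 | 130.00 | -11250.00 | 117000.00
Σ | 3400.00 |  |  | 106250.00 | 195500.00
X̄ = 106250.00 / 3400.00 = 31.25 cm
Ȳ = 195500.00 / 3400.00 = 57.50 cm

X̄ = 31.25 cm, Ȳ = 57.50 cm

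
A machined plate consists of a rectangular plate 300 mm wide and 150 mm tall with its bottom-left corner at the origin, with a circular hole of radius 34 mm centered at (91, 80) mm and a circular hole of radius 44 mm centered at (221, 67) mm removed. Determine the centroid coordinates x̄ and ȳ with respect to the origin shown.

plate: A = 300 × 150 = 45000.00, centroid at (150.00, 75.00).
hole 1: A = −π·34² = -3631.68, centroid at (91.00, 80.00).
hole 2: A = −π·44² = -6082.12, centroid at (221.00, 67.00).
ΣA = 35286.20 mm²
ΣAx̄ = (45000.00)(150.00) + (-3631.68)(91.00) + (-6082.12)(221.00) = 5075367.75 mm³
ΣAȳ = (45000.00)(75.00) + (-3631.68)(80.00) + (-6082.12)(67.00) = 2676963.25 mm³
x̄ = 5075367.75 / 35286.20 = 143.83 mm
ȳ = 2676963.25 / 35286.20 = 75.86 mm

x̄ = 143.83 mm, ȳ = 75.86 mm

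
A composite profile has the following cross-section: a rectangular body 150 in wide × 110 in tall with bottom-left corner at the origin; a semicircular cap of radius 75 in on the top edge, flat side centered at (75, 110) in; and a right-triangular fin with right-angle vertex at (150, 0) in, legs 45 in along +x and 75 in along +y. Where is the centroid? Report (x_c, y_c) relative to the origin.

x_c = 80.62 in, y_c = 81.52 in

rectangular body: A = 150 × 110 = 16500.00, centroid at (75.00, 55.00).
semicircular top: A = ½π·75² = 8835.73, centroid at (75.00, 141.83).
triangular fin: A = ½·45·75 = 1687.50, centroid at (165.00, 25.00).
ΣA = 27023.23 in², ΣAx_c = 2178617.20 in³, ΣAy_c = 2202867.73 in³.
x_c = 2178617.20/27023.23 = 80.62 in; y_c = 2202867.73/27023.23 = 81.52 in.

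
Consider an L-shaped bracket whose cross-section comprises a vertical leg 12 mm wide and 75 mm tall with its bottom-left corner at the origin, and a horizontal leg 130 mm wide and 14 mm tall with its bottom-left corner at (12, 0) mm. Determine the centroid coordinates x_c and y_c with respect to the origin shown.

x_c = 53.51 mm, y_c = 17.09 mm

vertical leg: A = 12 × 75 = 900.00, centroid at (6.00, 37.50).
horizontal leg: A = 130 × 14 = 1820.00, centroid at (77.00, 7.00).
ΣA = 2720.00 mm²
ΣAx_c = (900.00)(6.00) + (1820.00)(77.00) = 145540.00 mm³
ΣAy_c = (900.00)(37.50) + (1820.00)(7.00) = 46490.00 mm³
x_c = 145540.00 / 2720.00 = 53.51 mm
y_c = 46490.00 / 2720.00 = 17.09 mm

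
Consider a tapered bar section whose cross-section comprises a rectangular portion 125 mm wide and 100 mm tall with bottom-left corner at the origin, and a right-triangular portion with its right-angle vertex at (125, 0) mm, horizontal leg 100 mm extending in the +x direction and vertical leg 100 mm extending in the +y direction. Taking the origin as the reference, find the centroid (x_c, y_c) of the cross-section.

Part | A | x̄ᵢ | ȳᵢ | A·x̄ᵢ | A·ȳᵢ
rectangular portion | 12500.00 | 62.50 | 50.00 | 781250.00 | 625000.00
triangular portion | 5000.00 | 158.33 | 33.33 | 791666.67 | 166666.67
Σ | 17500.00 |  |  | 1572916.67 | 791666.67
x_c = 1572916.67 / 17500.00 = 89.88 mm
y_c = 791666.67 / 17500.00 = 45.24 mm

x_c = 89.88 mm, y_c = 45.24 mm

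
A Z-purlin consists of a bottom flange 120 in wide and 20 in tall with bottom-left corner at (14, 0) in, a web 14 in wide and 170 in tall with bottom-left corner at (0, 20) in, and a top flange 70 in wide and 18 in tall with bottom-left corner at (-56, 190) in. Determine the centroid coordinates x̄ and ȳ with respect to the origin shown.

bottom flange: A = 120 × 20 = 2400.00, centroid at (74.00, 10.00).
web: A = 14 × 170 = 2380.00, centroid at (7.00, 105.00).
top flange: A = 70 × 18 = 1260.00, centroid at (-21.00, 199.00).
ΣA = 6040.00 in²
ΣAx̄ = (2400.00)(74.00) + (2380.00)(7.00) + (1260.00)(-21.00) = 167800.00 in³
ΣAȳ = (2400.00)(10.00) + (2380.00)(105.00) + (1260.00)(199.00) = 524640.00 in³
x̄ = 167800.00 / 6040.00 = 27.78 in
ȳ = 524640.00 / 6040.00 = 86.86 in

x̄ = 27.78 in, ȳ = 86.86 in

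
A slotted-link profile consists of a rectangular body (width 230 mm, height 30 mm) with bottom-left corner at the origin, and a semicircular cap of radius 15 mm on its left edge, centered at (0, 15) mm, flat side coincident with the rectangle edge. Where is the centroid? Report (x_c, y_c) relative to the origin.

x_c = 109.09 mm, y_c = 15.00 mm

Part | A | x̄ᵢ | ȳᵢ | A·x̄ᵢ | A·ȳᵢ
rectangular body | 6900.00 | 115.00 | 15.00 | 793500.00 | 103500.00
semicircular end | 353.43 | -6.37 | 15.00 | -2250.00 | 5301.44
Σ | 7253.43 |  |  | 791250.00 | 108801.44
x_c = 791250.00 / 7253.43 = 109.09 mm
y_c = 108801.44 / 7253.43 = 15.00 mm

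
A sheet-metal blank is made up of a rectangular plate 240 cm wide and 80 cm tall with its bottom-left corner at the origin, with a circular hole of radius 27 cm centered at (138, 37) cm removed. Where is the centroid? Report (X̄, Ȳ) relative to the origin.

X̄ = 117.56 cm, Ȳ = 40.41 cm

plate: A = 240 × 80 = 19200.00, centroid at (120.00, 40.00).
hole: A = −π·27² = -2290.22, centroid at (138.00, 37.00).
ΣA = 16909.78 cm², ΣAX̄ = 1987949.50 cm³, ΣAȲ = 683261.82 cm³.
X̄ = 1987949.50/16909.78 = 117.56 cm; Ȳ = 683261.82/16909.78 = 40.41 cm.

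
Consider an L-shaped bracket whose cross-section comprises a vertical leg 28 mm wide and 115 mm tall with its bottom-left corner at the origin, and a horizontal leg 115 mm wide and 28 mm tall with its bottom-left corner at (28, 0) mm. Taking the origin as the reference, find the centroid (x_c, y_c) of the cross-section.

vertical leg: A = 28 × 115 = 3220.00, centroid at (14.00, 57.50).
horizontal leg: A = 115 × 28 = 3220.00, centroid at (85.50, 14.00).
ΣA = 6440.00 mm², ΣAx_c = 320390.00 mm³, ΣAy_c = 230230.00 mm³.
x_c = 320390.00/6440.00 = 49.75 mm; y_c = 230230.00/6440.00 = 35.75 mm.

x_c = 49.75 mm, y_c = 35.75 mm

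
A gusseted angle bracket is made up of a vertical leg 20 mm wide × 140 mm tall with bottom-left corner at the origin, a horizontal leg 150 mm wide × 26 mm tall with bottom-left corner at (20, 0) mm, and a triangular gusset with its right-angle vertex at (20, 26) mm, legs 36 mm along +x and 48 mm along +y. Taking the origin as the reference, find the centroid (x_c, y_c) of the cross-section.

x_c = 56.34 mm, y_c = 37.41 mm

vertical leg: A = 20 × 140 = 2800.00, centroid at (10.00, 70.00).
horizontal leg: A = 150 × 26 = 3900.00, centroid at (95.00, 13.00).
gusset: A = ½·36·48 = 864.00, centroid at (32.00, 42.00).
ΣA = 7564.00 mm², ΣAx_c = 426148.00 mm³, ΣAy_c = 282988.00 mm³.
x_c = 426148.00/7564.00 = 56.34 mm; y_c = 282988.00/7564.00 = 37.41 mm.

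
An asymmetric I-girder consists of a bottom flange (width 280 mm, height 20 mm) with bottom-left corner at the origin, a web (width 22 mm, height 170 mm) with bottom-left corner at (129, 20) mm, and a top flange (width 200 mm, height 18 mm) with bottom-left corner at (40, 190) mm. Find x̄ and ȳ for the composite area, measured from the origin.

bottom flange: A = 280 × 20 = 5600.00, centroid at (140.00, 10.00).
web: A = 22 × 170 = 3740.00, centroid at (140.00, 105.00).
top flange: A = 200 × 18 = 3600.00, centroid at (140.00, 199.00).
ΣA = 12940.00 mm², ΣAx̄ = 1811600.00 mm³, ΣAȳ = 1165100.00 mm³.
x̄ = 1811600.00/12940.00 = 140.00 mm; ȳ = 1165100.00/12940.00 = 90.04 mm.

x̄ = 140.00 mm, ȳ = 90.04 mm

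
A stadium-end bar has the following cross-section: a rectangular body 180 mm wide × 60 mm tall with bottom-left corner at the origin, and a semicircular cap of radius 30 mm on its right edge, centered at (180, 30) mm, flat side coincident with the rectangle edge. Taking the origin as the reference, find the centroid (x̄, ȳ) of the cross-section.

rectangular body: A = 180 × 60 = 10800.00, centroid at (90.00, 30.00).
semicircular end: A = ½π·30² = 1413.72, centroid at (192.73, 30.00).
ΣA = 12213.72 mm²
ΣAx̄ = (10800.00)(90.00) + (1413.72)(192.73) = 1244469.00 mm³
ΣAȳ = (10800.00)(30.00) + (1413.72)(30.00) = 366411.50 mm³
x̄ = 1244469.00 / 12213.72 = 101.89 mm
ȳ = 366411.50 / 12213.72 = 30.00 mm

x̄ = 101.89 mm, ȳ = 30.00 mm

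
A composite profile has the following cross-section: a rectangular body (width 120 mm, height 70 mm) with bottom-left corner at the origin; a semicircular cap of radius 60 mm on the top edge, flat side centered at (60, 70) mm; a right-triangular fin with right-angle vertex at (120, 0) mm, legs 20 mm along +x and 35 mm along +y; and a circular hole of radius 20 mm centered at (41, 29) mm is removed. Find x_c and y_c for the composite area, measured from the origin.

rectangular body: A = 120 × 70 = 8400.00, centroid at (60.00, 35.00).
semicircular top: A = ½π·60² = 5654.87, centroid at (60.00, 95.46).
triangular fin: A = ½·20·35 = 350.00, centroid at (126.67, 11.67).
hole: A = −π·20² = -1256.64, centroid at (41.00, 29.00).
ΣA = 13148.23 mm², ΣAx_c = 836103.22 mm³, ΣAy_c = 801481.53 mm³.
x_c = 836103.22/13148.23 = 63.59 mm; y_c = 801481.53/13148.23 = 60.96 mm.

x_c = 63.59 mm, y_c = 60.96 mm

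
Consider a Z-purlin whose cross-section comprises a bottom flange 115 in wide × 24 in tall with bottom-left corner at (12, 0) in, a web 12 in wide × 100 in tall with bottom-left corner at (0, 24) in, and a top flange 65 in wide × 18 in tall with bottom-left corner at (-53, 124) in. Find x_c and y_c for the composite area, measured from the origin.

bottom flange: A = 115 × 24 = 2760.00, centroid at (69.50, 12.00).
web: A = 12 × 100 = 1200.00, centroid at (6.00, 74.00).
top flange: A = 65 × 18 = 1170.00, centroid at (-20.50, 133.00).
ΣA = 5130.00 in²
ΣAx_c = (2760.00)(69.50) + (1200.00)(6.00) + (1170.00)(-20.50) = 175035.00 in³
ΣAy_c = (2760.00)(12.00) + (1200.00)(74.00) + (1170.00)(133.00) = 277530.00 in³
x_c = 175035.00 / 5130.00 = 34.12 in
y_c = 277530.00 / 5130.00 = 54.10 in

x_c = 34.12 in, y_c = 54.10 in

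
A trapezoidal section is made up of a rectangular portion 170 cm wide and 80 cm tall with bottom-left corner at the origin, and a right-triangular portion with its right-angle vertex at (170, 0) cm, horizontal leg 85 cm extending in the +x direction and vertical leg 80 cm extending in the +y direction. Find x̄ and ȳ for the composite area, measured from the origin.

rectangular portion: A = 170 × 80 = 13600.00, centroid at (85.00, 40.00).
triangular portion: A = ½·85·80 = 3400.00, centroid at (198.33, 26.67).
ΣA = 17000.00 cm², ΣAx̄ = 1830333.33 cm³, ΣAȳ = 634666.67 cm³.
x̄ = 1830333.33/17000.00 = 107.67 cm; ȳ = 634666.67/17000.00 = 37.33 cm.

x̄ = 107.67 cm, ȳ = 37.33 cm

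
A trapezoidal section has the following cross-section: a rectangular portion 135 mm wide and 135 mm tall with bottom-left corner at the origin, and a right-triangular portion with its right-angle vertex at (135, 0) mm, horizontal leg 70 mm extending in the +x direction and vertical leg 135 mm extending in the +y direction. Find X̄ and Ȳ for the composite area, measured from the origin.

X̄ = 86.20 mm, Ȳ = 62.87 mm

rectangular portion: A = 135 × 135 = 18225.00, centroid at (67.50, 67.50).
triangular portion: A = ½·70·135 = 4725.00, centroid at (158.33, 45.00).
ΣA = 22950.00 mm², ΣAX̄ = 1978312.50 mm³, ΣAȲ = 1442812.50 mm³.
X̄ = 1978312.50/22950.00 = 86.20 mm; Ȳ = 1442812.50/22950.00 = 62.87 mm.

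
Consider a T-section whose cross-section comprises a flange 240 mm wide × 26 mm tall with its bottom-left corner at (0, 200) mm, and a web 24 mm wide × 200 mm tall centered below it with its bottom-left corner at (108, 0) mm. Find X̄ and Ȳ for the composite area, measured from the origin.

X̄ = 120.00 mm, Ȳ = 163.87 mm

web: A = 24 × 200 = 4800.00, centroid at (120.00, 100.00).
flange: A = 240 × 26 = 6240.00, centroid at (120.00, 213.00).
ΣA = 11040.00 mm²
ΣAX̄ = (4800.00)(120.00) + (6240.00)(120.00) = 1324800.00 mm³
ΣAȲ = (4800.00)(100.00) + (6240.00)(213.00) = 1809120.00 mm³
X̄ = 1324800.00 / 11040.00 = 120.00 mm
Ȳ = 1809120.00 / 11040.00 = 163.87 mm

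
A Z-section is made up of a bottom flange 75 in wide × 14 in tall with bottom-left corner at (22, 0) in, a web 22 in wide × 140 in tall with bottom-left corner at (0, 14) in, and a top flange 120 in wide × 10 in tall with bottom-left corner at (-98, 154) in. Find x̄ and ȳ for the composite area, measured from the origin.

bottom flange: A = 75 × 14 = 1050.00, centroid at (59.50, 7.00).
web: A = 22 × 140 = 3080.00, centroid at (11.00, 84.00).
top flange: A = 120 × 10 = 1200.00, centroid at (-38.00, 159.00).
ΣA = 5330.00 in²
ΣAx̄ = (1050.00)(59.50) + (3080.00)(11.00) + (1200.00)(-38.00) = 50755.00 in³
ΣAȳ = (1050.00)(7.00) + (3080.00)(84.00) + (1200.00)(159.00) = 456870.00 in³
x̄ = 50755.00 / 5330.00 = 9.52 in
ȳ = 456870.00 / 5330.00 = 85.72 in

x̄ = 9.52 in, ȳ = 85.72 in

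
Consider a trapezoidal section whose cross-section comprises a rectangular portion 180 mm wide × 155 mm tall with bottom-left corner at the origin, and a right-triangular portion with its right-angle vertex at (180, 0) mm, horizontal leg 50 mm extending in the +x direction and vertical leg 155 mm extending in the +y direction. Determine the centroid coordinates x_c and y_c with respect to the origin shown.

x_c = 103.01 mm, y_c = 74.35 mm

Part | A | x̄ᵢ | ȳᵢ | A·x̄ᵢ | A·ȳᵢ
rectangular portion | 27900.00 | 90.00 | 77.50 | 2511000.00 | 2162250.00
triangular portion | 3875.00 | 196.67 | 51.67 | 762083.33 | 200208.33
Σ | 31775.00 |  |  | 3273083.33 | 2362458.33
x_c = 3273083.33 / 31775.00 = 103.01 mm
y_c = 2362458.33 / 31775.00 = 74.35 mm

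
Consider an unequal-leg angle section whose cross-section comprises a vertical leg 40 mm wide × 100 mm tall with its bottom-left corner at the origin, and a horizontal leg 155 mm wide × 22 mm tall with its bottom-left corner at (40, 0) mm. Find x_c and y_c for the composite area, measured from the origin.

vertical leg: A = 40 × 100 = 4000.00, centroid at (20.00, 50.00).
horizontal leg: A = 155 × 22 = 3410.00, centroid at (117.50, 11.00).
ΣA = 7410.00 mm², ΣAx_c = 480675.00 mm³, ΣAy_c = 237510.00 mm³.
x_c = 480675.00/7410.00 = 64.87 mm; y_c = 237510.00/7410.00 = 32.05 mm.

x_c = 64.87 mm, y_c = 32.05 mm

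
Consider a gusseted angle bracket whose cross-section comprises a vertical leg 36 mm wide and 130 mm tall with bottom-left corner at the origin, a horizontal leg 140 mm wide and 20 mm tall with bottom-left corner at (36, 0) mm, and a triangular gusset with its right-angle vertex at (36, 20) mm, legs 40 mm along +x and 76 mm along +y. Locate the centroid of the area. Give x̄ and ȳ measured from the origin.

x̄ = 50.67 mm, ȳ = 44.57 mm

Part | A | x̄ᵢ | ȳᵢ | A·x̄ᵢ | A·ȳᵢ
vertical leg | 4680.00 | 18.00 | 65.00 | 84240.00 | 304200.00
horizontal leg | 2800.00 | 106.00 | 10.00 | 296800.00 | 28000.00
gusset | 1520.00 | 49.33 | 45.33 | 74986.67 | 68906.67
Σ | 9000.00 |  |  | 456026.67 | 401106.67
x̄ = 456026.67 / 9000.00 = 50.67 mm
ȳ = 401106.67 / 9000.00 = 44.57 mm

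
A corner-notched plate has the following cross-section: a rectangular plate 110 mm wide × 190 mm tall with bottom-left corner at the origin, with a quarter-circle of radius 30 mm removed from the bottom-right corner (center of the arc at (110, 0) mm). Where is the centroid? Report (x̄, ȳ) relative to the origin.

plate: A = 110 × 190 = 20900.00, centroid at (55.00, 95.00).
removed quarter-circle: A = −¼π·30² = -706.86, centroid at (97.27, 12.73).
ΣA = 20193.14 mm²
ΣAx̄ = (20900.00)(55.00) + (-706.86)(97.27) = 1080745.58 mm³
ΣAȳ = (20900.00)(95.00) + (-706.86)(12.73) = 1976500.00 mm³
x̄ = 1080745.58 / 20193.14 = 53.52 mm
ȳ = 1976500.00 / 20193.14 = 97.88 mm

x̄ = 53.52 mm, ȳ = 97.88 mm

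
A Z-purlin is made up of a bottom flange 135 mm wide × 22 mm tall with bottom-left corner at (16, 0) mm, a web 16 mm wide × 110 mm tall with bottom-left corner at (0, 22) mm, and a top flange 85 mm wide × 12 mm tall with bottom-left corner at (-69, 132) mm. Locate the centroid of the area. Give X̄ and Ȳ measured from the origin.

bottom flange: A = 135 × 22 = 2970.00, centroid at (83.50, 11.00).
web: A = 16 × 110 = 1760.00, centroid at (8.00, 77.00).
top flange: A = 85 × 12 = 1020.00, centroid at (-26.50, 138.00).
ΣA = 5750.00 mm²
ΣAX̄ = (2970.00)(83.50) + (1760.00)(8.00) + (1020.00)(-26.50) = 235045.00 mm³
ΣAȲ = (2970.00)(11.00) + (1760.00)(77.00) + (1020.00)(138.00) = 308950.00 mm³
X̄ = 235045.00 / 5750.00 = 40.88 mm
Ȳ = 308950.00 / 5750.00 = 53.73 mm

X̄ = 40.88 mm, Ȳ = 53.73 mm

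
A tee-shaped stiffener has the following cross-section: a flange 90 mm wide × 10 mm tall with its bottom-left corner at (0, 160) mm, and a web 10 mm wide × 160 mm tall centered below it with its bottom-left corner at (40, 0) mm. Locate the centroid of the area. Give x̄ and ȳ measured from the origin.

web: A = 10 × 160 = 1600.00, centroid at (45.00, 80.00).
flange: A = 90 × 10 = 900.00, centroid at (45.00, 165.00).
ΣA = 2500.00 mm², ΣAx̄ = 112500.00 mm³, ΣAȳ = 276500.00 mm³.
x̄ = 112500.00/2500.00 = 45.00 mm; ȳ = 276500.00/2500.00 = 110.60 mm.

x̄ = 45.00 mm, ȳ = 110.60 mm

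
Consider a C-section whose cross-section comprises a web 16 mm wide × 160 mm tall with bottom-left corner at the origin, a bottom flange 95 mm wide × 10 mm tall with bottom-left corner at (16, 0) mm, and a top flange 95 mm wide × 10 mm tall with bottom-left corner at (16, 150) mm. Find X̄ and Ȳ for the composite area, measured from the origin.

X̄ = 31.64 mm, Ȳ = 80.00 mm

Part | A | x̄ᵢ | ȳᵢ | A·x̄ᵢ | A·ȳᵢ
web | 2560.00 | 8.00 | 80.00 | 20480.00 | 204800.00
bottom flange | 950.00 | 63.50 | 5.00 | 60325.00 | 4750.00
top flange | 950.00 | 63.50 | 155.00 | 60325.00 | 147250.00
Σ | 4460.00 |  |  | 141130.00 | 356800.00
X̄ = 141130.00 / 4460.00 = 31.64 mm
Ȳ = 356800.00 / 4460.00 = 80.00 mm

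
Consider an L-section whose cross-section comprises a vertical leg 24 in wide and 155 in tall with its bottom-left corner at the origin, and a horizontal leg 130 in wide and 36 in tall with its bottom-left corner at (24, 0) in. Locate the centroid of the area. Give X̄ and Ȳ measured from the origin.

X̄ = 54.90 in, Ȳ = 44.35 in

Part | A | x̄ᵢ | ȳᵢ | A·x̄ᵢ | A·ȳᵢ
vertical leg | 3720.00 | 12.00 | 77.50 | 44640.00 | 288300.00
horizontal leg | 4680.00 | 89.00 | 18.00 | 416520.00 | 84240.00
Σ | 8400.00 |  |  | 461160.00 | 372540.00
X̄ = 461160.00 / 8400.00 = 54.90 in
Ȳ = 372540.00 / 8400.00 = 44.35 in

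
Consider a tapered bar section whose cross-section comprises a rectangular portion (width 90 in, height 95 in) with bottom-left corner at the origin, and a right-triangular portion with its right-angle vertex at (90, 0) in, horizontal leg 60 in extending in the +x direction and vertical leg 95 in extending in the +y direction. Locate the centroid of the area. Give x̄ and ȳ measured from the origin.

x̄ = 61.25 in, ȳ = 43.54 in

rectangular portion: A = 90 × 95 = 8550.00, centroid at (45.00, 47.50).
triangular portion: A = ½·60·95 = 2850.00, centroid at (110.00, 31.67).
ΣA = 11400.00 in²
ΣAx̄ = (8550.00)(45.00) + (2850.00)(110.00) = 698250.00 in³
ΣAȳ = (8550.00)(47.50) + (2850.00)(31.67) = 496375.00 in³
x̄ = 698250.00 / 11400.00 = 61.25 in
ȳ = 496375.00 / 11400.00 = 43.54 in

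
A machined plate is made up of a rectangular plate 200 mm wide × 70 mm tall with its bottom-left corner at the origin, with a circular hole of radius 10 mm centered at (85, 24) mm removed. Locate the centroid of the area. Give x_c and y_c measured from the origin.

x_c = 100.34 mm, y_c = 35.25 mm

plate: A = 200 × 70 = 14000.00, centroid at (100.00, 35.00).
hole: A = −π·10² = -314.16, centroid at (85.00, 24.00).
ΣA = 13685.84 mm²
ΣAx_c = (14000.00)(100.00) + (-314.16)(85.00) = 1373296.46 mm³
ΣAy_c = (14000.00)(35.00) + (-314.16)(24.00) = 482460.18 mm³
x_c = 1373296.46 / 13685.84 = 100.34 mm
y_c = 482460.18 / 13685.84 = 35.25 mm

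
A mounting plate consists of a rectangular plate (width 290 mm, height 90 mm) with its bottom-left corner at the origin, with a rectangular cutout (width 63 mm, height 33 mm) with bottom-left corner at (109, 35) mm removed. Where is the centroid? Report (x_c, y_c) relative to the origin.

plate: A = 290 × 90 = 26100.00, centroid at (145.00, 45.00).
hole: A = −(63 × 33) = -2079.00, centroid at (140.50, 51.50).
ΣA = 24021.00 mm²
ΣAx_c = (26100.00)(145.00) + (-2079.00)(140.50) = 3492400.50 mm³
ΣAy_c = (26100.00)(45.00) + (-2079.00)(51.50) = 1067431.50 mm³
x_c = 3492400.50 / 24021.00 = 145.39 mm
y_c = 1067431.50 / 24021.00 = 44.44 mm

x_c = 145.39 mm, y_c = 44.44 mm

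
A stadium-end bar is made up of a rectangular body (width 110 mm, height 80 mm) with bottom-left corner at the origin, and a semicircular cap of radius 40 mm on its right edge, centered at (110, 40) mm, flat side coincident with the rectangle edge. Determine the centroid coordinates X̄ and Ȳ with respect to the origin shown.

X̄ = 70.99 mm, Ȳ = 40.00 mm

rectangular body: A = 110 × 80 = 8800.00, centroid at (55.00, 40.00).
semicircular end: A = ½π·40² = 2513.27, centroid at (126.98, 40.00).
ΣA = 11313.27 mm², ΣAX̄ = 803126.82 mm³, ΣAȲ = 452530.96 mm³.
X̄ = 803126.82/11313.27 = 70.99 mm; Ȳ = 452530.96/11313.27 = 40.00 mm.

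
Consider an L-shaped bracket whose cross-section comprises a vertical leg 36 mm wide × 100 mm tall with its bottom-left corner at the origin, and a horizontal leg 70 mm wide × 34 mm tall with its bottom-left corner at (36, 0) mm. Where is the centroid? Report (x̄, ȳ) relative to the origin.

x̄ = 39.09 mm, ȳ = 36.87 mm

vertical leg: A = 36 × 100 = 3600.00, centroid at (18.00, 50.00).
horizontal leg: A = 70 × 34 = 2380.00, centroid at (71.00, 17.00).
ΣA = 5980.00 mm²
ΣAx̄ = (3600.00)(18.00) + (2380.00)(71.00) = 233780.00 mm³
ΣAȳ = (3600.00)(50.00) + (2380.00)(17.00) = 220460.00 mm³
x̄ = 233780.00 / 5980.00 = 39.09 mm
ȳ = 220460.00 / 5980.00 = 36.87 mm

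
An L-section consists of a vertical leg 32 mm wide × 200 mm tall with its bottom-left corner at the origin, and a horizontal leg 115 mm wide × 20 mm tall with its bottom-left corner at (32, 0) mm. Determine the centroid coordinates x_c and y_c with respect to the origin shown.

vertical leg: A = 32 × 200 = 6400.00, centroid at (16.00, 100.00).
horizontal leg: A = 115 × 20 = 2300.00, centroid at (89.50, 10.00).
ΣA = 8700.00 mm², ΣAx_c = 308250.00 mm³, ΣAy_c = 663000.00 mm³.
x_c = 308250.00/8700.00 = 35.43 mm; y_c = 663000.00/8700.00 = 76.21 mm.

x_c = 35.43 mm, y_c = 76.21 mm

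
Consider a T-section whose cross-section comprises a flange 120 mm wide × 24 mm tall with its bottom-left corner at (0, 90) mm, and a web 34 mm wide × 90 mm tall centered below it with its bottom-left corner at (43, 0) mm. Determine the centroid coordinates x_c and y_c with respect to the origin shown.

web: A = 34 × 90 = 3060.00, centroid at (60.00, 45.00).
flange: A = 120 × 24 = 2880.00, centroid at (60.00, 102.00).
ΣA = 5940.00 mm², ΣAx_c = 356400.00 mm³, ΣAy_c = 431460.00 mm³.
x_c = 356400.00/5940.00 = 60.00 mm; y_c = 431460.00/5940.00 = 72.64 mm.

x_c = 60.00 mm, y_c = 72.64 mm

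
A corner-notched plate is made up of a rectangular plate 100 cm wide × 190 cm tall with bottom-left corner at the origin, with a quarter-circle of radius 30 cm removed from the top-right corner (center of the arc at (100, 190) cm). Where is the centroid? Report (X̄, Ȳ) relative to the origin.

X̄ = 48.56 cm, Ȳ = 91.82 cm

plate: A = 100 × 190 = 19000.00, centroid at (50.00, 95.00).
removed quarter-circle: A = −¼π·30² = -706.86, centroid at (87.27, 177.27).
ΣA = 18293.14 cm²
ΣAX̄ = (19000.00)(50.00) + (-706.86)(87.27) = 888314.17 cm³
ΣAȲ = (19000.00)(95.00) + (-706.86)(177.27) = 1679696.91 cm³
X̄ = 888314.17 / 18293.14 = 48.56 cm
Ȳ = 1679696.91 / 18293.14 = 91.82 cm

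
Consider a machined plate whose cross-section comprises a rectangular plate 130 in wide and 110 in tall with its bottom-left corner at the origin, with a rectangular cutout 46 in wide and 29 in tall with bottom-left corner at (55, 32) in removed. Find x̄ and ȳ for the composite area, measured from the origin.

x̄ = 63.66 in, ȳ = 55.87 in

plate: A = 130 × 110 = 14300.00, centroid at (65.00, 55.00).
hole: A = −(46 × 29) = -1334.00, centroid at (78.00, 46.50).
ΣA = 12966.00 in², ΣAx̄ = 825448.00 in³, ΣAȳ = 724469.00 in³.
x̄ = 825448.00/12966.00 = 63.66 in; ȳ = 724469.00/12966.00 = 55.87 in.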